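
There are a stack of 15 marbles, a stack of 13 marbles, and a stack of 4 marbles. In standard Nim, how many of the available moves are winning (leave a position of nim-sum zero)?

3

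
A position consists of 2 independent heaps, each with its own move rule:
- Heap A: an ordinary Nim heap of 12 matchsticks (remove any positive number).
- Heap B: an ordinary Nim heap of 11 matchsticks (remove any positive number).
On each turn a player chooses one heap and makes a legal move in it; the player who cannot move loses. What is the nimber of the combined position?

Heap A is a plain Nim heap of size 12, so its Grundy value is 12.
Heap B is a plain Nim heap of size 11, so its Grundy value is 11.
By the Sprague-Grundy theorem, the Grundy value of a sum of independent games is the XOR of the component values.
Combined value = 12 XOR 11 = 7.

7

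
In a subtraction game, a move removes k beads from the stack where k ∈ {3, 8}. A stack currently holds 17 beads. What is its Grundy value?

0

Compute g(0), g(1), … for moves {3, 8}:
k:     0  1  2  3  4  5  6  7  8  9 10 11 12 13 14 15 16 17
g(k):  0  0  0  1  1  1  0  0  2  1  1  0  0  0  1  1  1  0
So g(17) = 0.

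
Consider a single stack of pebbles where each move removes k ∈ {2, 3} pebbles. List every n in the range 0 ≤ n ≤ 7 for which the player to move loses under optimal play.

0, 1, 5, 6

Compute g(0), g(1), … for moves {2, 3}:
g(0) = mex{} = 0
g(1) = mex{} = 0
g(2) = mex{0} = 1
g(3) = mex{0} = 1
g(4) = mex{0,1} = 2
g(5) = mex{1} = 0
g(6) = mex{1,2} = 0
g(7) = mex{0,2} = 1
The P-positions (g = 0) in 0..7 are 0, 1, 5, 6.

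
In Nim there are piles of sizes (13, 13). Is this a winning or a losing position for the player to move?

Compute the nim-sum pairwise:
13 ⊕ 13 = 0
The nim-sum is 0, so this is a P-position: the player to move is in a losing position under optimal play.

Losing position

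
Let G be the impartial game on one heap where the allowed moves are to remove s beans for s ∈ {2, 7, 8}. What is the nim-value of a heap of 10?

Compute g(0), g(1), … for moves {2, 7, 8}:
g(0) = mex{} = 0
g(1) = mex{} = 0
g(2) = mex{0} = 1
g(3) = mex{0} = 1
g(4) = mex{1} = 0
g(5) = mex{1} = 0
g(6) = mex{0} = 1
g(7) = mex{0} = 1
g(8) = mex{0,1} = 2
g(9) = mex{0,1} = 2
g(10) = mex{1,2} = 0
So g(10) = 0.

0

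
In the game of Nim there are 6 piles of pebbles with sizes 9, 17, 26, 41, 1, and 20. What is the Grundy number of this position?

Nim-sum: 9 XOR 17 XOR 26 XOR 41 XOR 1 XOR 20 = 62.

62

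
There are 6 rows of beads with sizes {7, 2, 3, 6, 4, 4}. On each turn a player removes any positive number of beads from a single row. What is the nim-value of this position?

0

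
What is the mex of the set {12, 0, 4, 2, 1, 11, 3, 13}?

The values 0, 1, 2, 3, 4 are all present; 5 is the first non-negative integer missing from the set.

5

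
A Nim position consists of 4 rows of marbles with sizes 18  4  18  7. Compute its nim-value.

Nim-sum: 18 ^ 4 ^ 18 ^ 7 = 3.

3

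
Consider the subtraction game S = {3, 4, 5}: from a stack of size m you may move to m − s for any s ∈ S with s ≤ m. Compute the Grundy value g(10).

Build the Grundy sequence with g(k) = mex{g(k−s) : s ∈ {3, 4, 5}, s ≤ k}:
g(0) = mex{} = 0
g(1) = mex{} = 0
g(2) = mex{} = 0
g(3) = mex{0} = 1
g(4) = mex{0} = 1
g(5) = mex{0} = 1
g(6) = mex{0,1} = 2
g(7) = mex{0,1} = 2
g(8) = mex{1} = 0
g(9) = mex{1,2} = 0
g(10) = mex{1,2} = 0
So g(10) = 0.

0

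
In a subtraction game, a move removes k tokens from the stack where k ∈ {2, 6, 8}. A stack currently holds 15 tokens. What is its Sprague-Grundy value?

Compute g(0), g(1), … for moves {2, 6, 8}:
k:     0  1  2  3  4  5  6  7  8  9 10 11 12 13 14 15
g(k):  0  0  1  1  0  0  1  1  2  2  3  3  2  2  0  0
So g(15) = 0.

0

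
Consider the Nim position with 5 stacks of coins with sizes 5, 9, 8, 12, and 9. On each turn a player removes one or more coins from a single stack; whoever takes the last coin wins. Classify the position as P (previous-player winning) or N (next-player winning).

N-position

Nim-sum: 5 XOR 9 XOR 8 XOR 12 XOR 9 = 1.
The nim-sum is 1 ≠ 0, so this is an N-position: the player to move can win.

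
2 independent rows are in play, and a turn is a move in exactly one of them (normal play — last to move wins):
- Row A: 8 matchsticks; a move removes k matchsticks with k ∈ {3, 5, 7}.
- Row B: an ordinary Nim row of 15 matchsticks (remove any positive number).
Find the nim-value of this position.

Grundy values for row A (subtraction set {3, 5, 7}):
g(0) = mex{} = 0
g(1) = mex{} = 0
g(2) = mex{} = 0
g(3) = mex{0} = 1
g(4) = mex{0} = 1
g(5) = mex{0} = 1
g(6) = mex{0,1} = 2
g(7) = mex{0,1} = 2
g(8) = mex{0,1} = 2
So g(8) = 2.
Row B is a plain Nim row of size 15, so its Grundy value is 15.
The value of a disjunctive sum is the nim-sum of the parts.
Combined value = 2 XOR 15 = 13.

13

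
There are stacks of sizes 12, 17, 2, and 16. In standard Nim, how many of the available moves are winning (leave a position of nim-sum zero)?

1

Bitwise XOR of the heap sizes:
  01100  (12)
  10001  (17)
  00010  (2)
  10000  (16)
  -----
  01111  (15)
The overall nim-sum is X = 15. A stack of size p has a winning move iff p XOR X < p (reduce it to p XOR X).
  12: 12 XOR 15 = 3 < 12 — winning move (to 3).
  17: 17 XOR 15 = 30 ≥ 17 — no move.
  2: 2 XOR 15 = 13 ≥ 2 — no move.
  16: 16 XOR 15 = 31 ≥ 16 — no move.
That gives 1 winning move.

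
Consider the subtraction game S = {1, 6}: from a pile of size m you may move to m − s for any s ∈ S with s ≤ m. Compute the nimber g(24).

1

Compute g(0), g(1), … for moves {1, 6}:
k:     0  1  2  3  4  5  6  7  8  9 10 11 12 13 14 15 16 17 18 19 20 21 22 23 24
g(k):  0  1  0  1  0  1  2  0  1  0  1  0  1  2  0  1  0  1  0  1  2  0  1  0  1
So g(24) = 1.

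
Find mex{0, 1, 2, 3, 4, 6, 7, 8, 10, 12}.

5

The values 0, 1, 2, 3, 4 are all present; 5 is the first non-negative integer missing from the set.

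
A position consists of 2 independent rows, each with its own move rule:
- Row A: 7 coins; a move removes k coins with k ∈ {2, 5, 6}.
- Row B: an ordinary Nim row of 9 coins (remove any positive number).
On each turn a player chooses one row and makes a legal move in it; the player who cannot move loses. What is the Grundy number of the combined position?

Grundy values for row A (subtraction set {2, 5, 6}):
k:     0  1  2  3  4  5  6  7
g(k):  0  0  1  1  0  2  1  3
So g(7) = 3.
Row B is a plain Nim row of size 9, so its Grundy value is 9.
By the Sprague-Grundy theorem, the Grundy value of a sum of independent games is the XOR of the component values.
Combined value = 3 ⊕ 9 = 10.

10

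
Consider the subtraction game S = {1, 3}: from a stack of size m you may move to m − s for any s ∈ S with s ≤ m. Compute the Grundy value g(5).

1

Grundy values for subtraction set {1, 3}:
k:     0  1  2  3  4  5
g(k):  0  1  0  1  0  1
So g(5) = 1.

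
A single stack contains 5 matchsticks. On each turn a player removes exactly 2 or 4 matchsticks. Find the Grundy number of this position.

2

Grundy values for subtraction set {2, 4}:
k:     0  1  2  3  4  5
g(k):  0  0  1  1  2  2
So g(5) = 2.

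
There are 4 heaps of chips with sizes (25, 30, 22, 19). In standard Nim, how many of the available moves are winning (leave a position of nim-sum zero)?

3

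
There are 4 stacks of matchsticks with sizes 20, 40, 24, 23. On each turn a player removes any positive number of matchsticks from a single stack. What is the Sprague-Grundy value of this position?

51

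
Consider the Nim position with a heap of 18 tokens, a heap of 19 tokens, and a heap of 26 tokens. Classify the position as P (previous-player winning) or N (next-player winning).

N-position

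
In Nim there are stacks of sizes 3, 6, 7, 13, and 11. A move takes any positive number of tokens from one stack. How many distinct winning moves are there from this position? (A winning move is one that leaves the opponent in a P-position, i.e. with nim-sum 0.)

Compute the nim-sum pairwise:
3 ^ 6 = 5
5 ^ 7 = 2
2 ^ 13 = 15
15 ^ 11 = 4
The overall nim-sum is X = 4. A stack of size p has a winning move iff p XOR X < p (reduce it to p XOR X).
  3: 3 XOR 4 = 7 ≥ 3 — no move.
  6: 6 XOR 4 = 2 < 6 — winning move (to 2).
  7: 7 XOR 4 = 3 < 7 — winning move (to 3).
  13: 13 XOR 4 = 9 < 13 — winning move (to 9).
  11: 11 XOR 4 = 15 ≥ 11 — no move.
That gives 3 winning moves.

3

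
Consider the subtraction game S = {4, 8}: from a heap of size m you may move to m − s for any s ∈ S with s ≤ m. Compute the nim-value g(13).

Build the Grundy sequence with g(k) = mex{g(k−s) : s ∈ {4, 8}, s ≤ k}:
k:     0  1  2  3  4  5  6  7  8  9 10 11 12 13
g(k):  0  0  0  0  1  1  1  1  2  2  2  2  0  0
So g(13) = 0.

0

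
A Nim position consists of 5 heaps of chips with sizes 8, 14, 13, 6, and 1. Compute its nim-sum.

12

Nim-sum: 8 ⊕ 14 ⊕ 13 ⊕ 6 ⊕ 1 = 12.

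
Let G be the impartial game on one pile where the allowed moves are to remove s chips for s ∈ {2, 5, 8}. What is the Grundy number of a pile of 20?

Grundy values for subtraction set {2, 5, 8}:
k:     0  1  2  3  4  5  6  7  8  9 10 11 12 13 14 15 16 17 18 19 20
g(k):  0  0  1  1  0  2  1  0  2  1  0  0  1  1  0  2  1  0  2  1  0
So g(20) = 0.

0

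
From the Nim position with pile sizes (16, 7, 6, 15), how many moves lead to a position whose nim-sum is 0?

Compute the nim-sum pairwise:
16 ^ 7 = 23
23 ^ 6 = 17
17 ^ 15 = 30
The overall nim-sum is X = 30. A pile of size p has a winning move iff p XOR X < p (reduce it to p XOR X).
  16: 16 XOR 30 = 14 < 16 — winning move (to 14).
  7: 7 XOR 30 = 25 ≥ 7 — no move.
  6: 6 XOR 30 = 24 ≥ 6 — no move.
  15: 15 XOR 30 = 17 ≥ 15 — no move.
That gives 1 winning move.

1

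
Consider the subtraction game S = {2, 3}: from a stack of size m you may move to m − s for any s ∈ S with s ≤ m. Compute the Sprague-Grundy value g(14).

Grundy values for subtraction set {2, 3}:
k:     0  1  2  3  4  5  6  7  8  9 10 11 12 13 14
g(k):  0  0  1  1  2  0  0  1  1  2  0  0  1  1  2
So g(14) = 2.

2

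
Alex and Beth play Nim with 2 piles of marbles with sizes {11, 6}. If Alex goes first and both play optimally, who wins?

Nim-sum: 11 ⊕ 6 = 13.
The nim-sum is 13 ≠ 0, so this is an N-position: the player to move can win; Alex has a winning move.

Alex wins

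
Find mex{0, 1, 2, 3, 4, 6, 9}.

The values 0, 1, 2, 3, 4 are all present; 5 is the first non-negative integer missing from the set.

5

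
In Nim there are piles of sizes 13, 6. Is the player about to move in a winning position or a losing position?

Winning position

Bitwise XOR of the heap sizes:
  1101  (13)
  0110  (6)
  ----
  1011  (11)
The nim-sum is 11 ≠ 0, so this is an N-position: the player to move can win.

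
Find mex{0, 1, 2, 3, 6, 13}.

The values 0, 1, 2, 3 are all present; 4 is the first non-negative integer missing from the set.

4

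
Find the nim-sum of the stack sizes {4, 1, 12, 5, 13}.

Compute the nim-sum pairwise:
4 ^ 1 = 5
5 ^ 12 = 9
9 ^ 5 = 12
12 ^ 13 = 1

1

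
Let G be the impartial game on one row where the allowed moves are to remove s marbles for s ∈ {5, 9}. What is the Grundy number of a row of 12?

2

Compute g(0), g(1), … for moves {5, 9}:
g(0) = mex{} = 0
g(1) = mex{} = 0
g(2) = mex{} = 0
g(3) = mex{} = 0
g(4) = mex{} = 0
g(5) = mex{0} = 1
g(6) = mex{0} = 1
g(7) = mex{0} = 1
g(8) = mex{0} = 1
g(9) = mex{0} = 1
g(10) = mex{0,1} = 2
g(11) = mex{0,1} = 2
g(12) = mex{0,1} = 2
So g(12) = 2.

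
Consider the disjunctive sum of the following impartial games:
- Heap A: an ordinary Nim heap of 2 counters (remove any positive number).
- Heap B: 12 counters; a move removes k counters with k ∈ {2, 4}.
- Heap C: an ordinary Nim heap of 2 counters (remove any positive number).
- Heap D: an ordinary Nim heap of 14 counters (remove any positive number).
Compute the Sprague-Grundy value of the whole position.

14

Heap A is a plain Nim heap of size 2, so its Grundy value is 2.
For heap B, compute g(0), g(1), … with moves {2, 4}:
k:     0  1  2  3  4  5  6  7  8  9 10 11 12
g(k):  0  0  1  1  2  2  0  0  1  1  2  2  0
So g(12) = 0.
Heap C is a plain Nim heap of size 2, so its Grundy value is 2.
Heap D is a plain Nim heap of size 14, so its Grundy value is 14.
The value of a disjunctive sum is the nim-sum of the parts.
Combined value = 2 ⊕ 0 ⊕ 2 ⊕ 14 = 14.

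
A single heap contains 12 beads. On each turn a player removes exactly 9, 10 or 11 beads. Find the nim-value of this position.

Build the Grundy sequence with g(k) = mex{g(k−s) : s ∈ {9, 10, 11}, s ≤ k}:
g(0) = mex{} = 0
g(1) = mex{} = 0
g(2) = mex{} = 0
g(3) = mex{} = 0
g(4) = mex{} = 0
g(5) = mex{} = 0
g(6) = mex{} = 0
g(7) = mex{} = 0
g(8) = mex{} = 0
g(9) = mex{0} = 1
g(10) = mex{0} = 1
g(11) = mex{0} = 1
g(12) = mex{0} = 1
So g(12) = 1.

1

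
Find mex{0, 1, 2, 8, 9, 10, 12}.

3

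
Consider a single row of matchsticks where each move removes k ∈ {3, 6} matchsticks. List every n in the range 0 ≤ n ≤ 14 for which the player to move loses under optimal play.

0, 1, 2, 9, 10, 11

Compute g(0), g(1), … for moves {3, 6}:
k:     0  1  2  3  4  5  6  7  8  9 10 11 12 13 14
g(k):  0  0  0  1  1  1  2  2  2  0  0  0  1  1  1
The P-positions (g = 0) in 0..14 are 0, 1, 2, 9, 10, 11.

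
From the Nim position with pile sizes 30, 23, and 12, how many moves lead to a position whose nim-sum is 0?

3

Nim-sum: 30 ⊕ 23 ⊕ 12 = 5.
The overall nim-sum is X = 5. A pile of size p has a winning move iff p XOR X < p (reduce it to p XOR X).
  30: 30 XOR 5 = 27 < 30 — winning move (to 27).
  23: 23 XOR 5 = 18 < 23 — winning move (to 18).
  12: 12 XOR 5 = 9 < 12 — winning move (to 9).
That gives 3 winning moves.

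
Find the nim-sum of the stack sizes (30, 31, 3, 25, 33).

58

Nim-sum: 30 XOR 31 XOR 3 XOR 25 XOR 33 = 58.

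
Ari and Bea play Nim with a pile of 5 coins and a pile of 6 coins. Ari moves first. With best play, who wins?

Compute the nim-sum pairwise:
5 ⊕ 6 = 3
The nim-sum is 3 ≠ 0, so this is an N-position: the player to move can win; Ari has a winning move.

Ari wins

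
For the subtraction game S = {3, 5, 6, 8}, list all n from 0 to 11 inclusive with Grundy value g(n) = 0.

0, 1, 2, 11

Build the Grundy sequence with g(k) = mex{g(k−s) : s ∈ {3, 5, 6, 8}, s ≤ k}:
g(0) = mex{} = 0
g(1) = mex{} = 0
g(2) = mex{} = 0
g(3) = mex{0} = 1
g(4) = mex{0} = 1
g(5) = mex{0} = 1
g(6) = mex{0,1} = 2
g(7) = mex{0,1} = 2
g(8) = mex{0,1} = 2
g(9) = mex{0,1,2} = 3
g(10) = mex{0,1,2} = 3
g(11) = mex{1,2} = 0
The P-positions (g = 0) in 0..11 are 0, 1, 2, 11.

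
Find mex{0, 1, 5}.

The values 0, 1 are all present; 2 is the first non-negative integer missing from the set.

2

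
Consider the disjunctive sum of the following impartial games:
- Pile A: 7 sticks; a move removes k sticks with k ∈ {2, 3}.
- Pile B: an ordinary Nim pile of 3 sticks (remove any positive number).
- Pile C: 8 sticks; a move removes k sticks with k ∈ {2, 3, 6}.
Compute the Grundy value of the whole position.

0

For pile A, compute g(0), g(1), … with moves {2, 3}:
k:     0  1  2  3  4  5  6  7
g(k):  0  0  1  1  2  0  0  1
So g(7) = 1.
Pile B is a plain Nim pile of size 3, so its Grundy value is 3.
For pile C, compute g(0), g(1), … with moves {2, 3, 6}:
g(0) = mex{} = 0
g(1) = mex{} = 0
g(2) = mex{0} = 1
g(3) = mex{0} = 1
g(4) = mex{0,1} = 2
g(5) = mex{1} = 0
g(6) = mex{0,1,2} = 3
g(7) = mex{0,2} = 1
g(8) = mex{0,1,3} = 2
So g(8) = 2.
The value of a disjunctive sum is the nim-sum of the parts.
Combined value = 1 XOR 3 XOR 2 = 0.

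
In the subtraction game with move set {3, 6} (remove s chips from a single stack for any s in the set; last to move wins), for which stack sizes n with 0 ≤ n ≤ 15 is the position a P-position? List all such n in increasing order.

0, 1, 2, 9, 10, 11

Compute g(0), g(1), … for moves {3, 6}:
k:     0  1  2  3  4  5  6  7  8  9 10 11 12 13 14 15
g(k):  0  0  0  1  1  1  2  2  2  0  0  0  1  1  1  2
The P-positions (g = 0) in 0..15 are 0, 1, 2, 9, 10, 11.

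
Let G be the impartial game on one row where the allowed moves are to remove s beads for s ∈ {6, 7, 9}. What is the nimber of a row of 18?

0

Grundy values for subtraction set {6, 7, 9}:
k:     0  1  2  3  4  5  6  7  8  9 10 11 12 13 14 15 16 17 18
g(k):  0  0  0  0  0  0  1  1  1  1  1  1  2  2  2  0  0  0  0
So g(18) = 0.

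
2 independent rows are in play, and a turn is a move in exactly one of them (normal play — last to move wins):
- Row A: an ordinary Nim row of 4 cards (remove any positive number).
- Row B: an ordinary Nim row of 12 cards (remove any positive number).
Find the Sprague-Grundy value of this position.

8

Row A is a plain Nim row of size 4, so its Grundy value is 4.
Row B is a plain Nim row of size 12, so its Grundy value is 12.
The value of a disjunctive sum is the nim-sum of the parts.
Combined value = 4 XOR 12 = 8.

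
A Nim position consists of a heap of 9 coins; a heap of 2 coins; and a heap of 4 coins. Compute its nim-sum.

Bitwise XOR of the heap sizes:
  1001  (9)
  0010  (2)
  0100  (4)
  ----
  1111  (15)

15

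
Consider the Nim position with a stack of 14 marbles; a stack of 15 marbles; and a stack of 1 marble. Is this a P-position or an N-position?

P-position

Compute the nim-sum pairwise:
14 ⊕ 15 = 1
1 ⊕ 1 = 0
The nim-sum is 0, so this is a P-position: the player to move is in a losing position under optimal play.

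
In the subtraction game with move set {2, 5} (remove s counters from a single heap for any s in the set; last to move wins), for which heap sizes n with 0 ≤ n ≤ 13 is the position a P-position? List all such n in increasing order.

0, 1, 4, 7, 8, 11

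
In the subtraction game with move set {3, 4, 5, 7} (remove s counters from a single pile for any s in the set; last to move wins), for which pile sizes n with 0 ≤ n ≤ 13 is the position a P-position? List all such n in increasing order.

0, 1, 2, 10, 11, 12

Compute g(0), g(1), … for moves {3, 4, 5, 7}:
g(0) = mex{} = 0
g(1) = mex{} = 0
g(2) = mex{} = 0
g(3) = mex{0} = 1
g(4) = mex{0} = 1
g(5) = mex{0} = 1
g(6) = mex{0,1} = 2
g(7) = mex{0,1} = 2
g(8) = mex{0,1} = 2
g(9) = mex{0,1,2} = 3
g(10) = mex{1,2} = 0
g(11) = mex{1,2} = 0
g(12) = mex{1,2,3} = 0
g(13) = mex{0,2,3} = 1
The P-positions (g = 0) in 0..13 are 0, 1, 2, 10, 11, 12.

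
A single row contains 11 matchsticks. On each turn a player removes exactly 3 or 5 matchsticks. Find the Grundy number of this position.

Compute g(0), g(1), … for moves {3, 5}:
g(0) = mex{} = 0
g(1) = mex{} = 0
g(2) = mex{} = 0
g(3) = mex{0} = 1
g(4) = mex{0} = 1
g(5) = mex{0} = 1
g(6) = mex{0,1} = 2
g(7) = mex{0,1} = 2
g(8) = mex{1} = 0
g(9) = mex{1,2} = 0
g(10) = mex{1,2} = 0
g(11) = mex{0,2} = 1
So g(11) = 1.

1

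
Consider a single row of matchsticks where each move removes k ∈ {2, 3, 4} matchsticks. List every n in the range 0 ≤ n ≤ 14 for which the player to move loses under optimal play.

Grundy values for subtraction set {2, 3, 4}:
g(0) = mex{} = 0
g(1) = mex{} = 0
g(2) = mex{0} = 1
g(3) = mex{0} = 1
g(4) = mex{0,1} = 2
g(5) = mex{0,1} = 2
g(6) = mex{1,2} = 0
g(7) = mex{1,2} = 0
g(8) = mex{0,2} = 1
g(9) = mex{0,2} = 1
g(10) = mex{0,1} = 2
g(11) = mex{0,1} = 2
g(12) = mex{1,2} = 0
g(13) = mex{1,2} = 0
g(14) = mex{0,2} = 1
The P-positions (g = 0) in 0..14 are 0, 1, 6, 7, 12, 13.

0, 1, 6, 7, 12, 13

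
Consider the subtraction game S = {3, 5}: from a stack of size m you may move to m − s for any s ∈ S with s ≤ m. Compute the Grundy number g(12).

1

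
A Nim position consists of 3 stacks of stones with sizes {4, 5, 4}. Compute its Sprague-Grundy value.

Nim-sum: 4 ^ 5 ^ 4 = 5.

5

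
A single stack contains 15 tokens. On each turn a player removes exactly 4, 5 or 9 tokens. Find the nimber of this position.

0

Grundy values for subtraction set {4, 5, 9}:
k:     0  1  2  3  4  5  6  7  8  9 10 11 12 13 14 15
g(k):  0  0  0  0  1  1  1  1  2  2  2  2  3  0  0  0
So g(15) = 0.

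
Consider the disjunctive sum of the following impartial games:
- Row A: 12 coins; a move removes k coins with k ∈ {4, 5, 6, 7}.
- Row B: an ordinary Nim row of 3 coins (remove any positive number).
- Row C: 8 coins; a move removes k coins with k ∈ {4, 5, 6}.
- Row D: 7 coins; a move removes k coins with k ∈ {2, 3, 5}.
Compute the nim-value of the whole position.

1

Build the Grundy sequence for row A with g(k) = mex{g(k−s) : s ∈ {4, 5, 6, 7}, s ≤ k}:
g(0) = mex{} = 0
g(1) = mex{} = 0
g(2) = mex{} = 0
g(3) = mex{} = 0
g(4) = mex{0} = 1
g(5) = mex{0} = 1
g(6) = mex{0} = 1
g(7) = mex{0} = 1
g(8) = mex{0,1} = 2
g(9) = mex{0,1} = 2
g(10) = mex{0,1} = 2
g(11) = mex{1} = 0
g(12) = mex{1,2} = 0
So g(12) = 0.
Row B is a plain Nim row of size 3, so its Grundy value is 3.
Grundy values for row C (subtraction set {4, 5, 6}):
g(0) = mex{} = 0
g(1) = mex{} = 0
g(2) = mex{} = 0
g(3) = mex{} = 0
g(4) = mex{0} = 1
g(5) = mex{0} = 1
g(6) = mex{0} = 1
g(7) = mex{0} = 1
g(8) = mex{0,1} = 2
So g(8) = 2.
Grundy values for row D (subtraction set {2, 3, 5}):
k:     0  1  2  3  4  5  6  7
g(k):  0  0  1  1  2  2  3  0
So g(7) = 0.
The value of a disjunctive sum is the nim-sum of the parts.
Combined value = 0 XOR 3 XOR 2 XOR 0 = 1.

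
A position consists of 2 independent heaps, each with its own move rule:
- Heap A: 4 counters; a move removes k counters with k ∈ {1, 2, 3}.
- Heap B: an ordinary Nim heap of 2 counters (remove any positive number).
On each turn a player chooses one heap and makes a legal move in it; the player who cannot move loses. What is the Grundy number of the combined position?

For heap A, compute g(0), g(1), … with moves {1, 2, 3}:
k:     0  1  2  3  4
g(k):  0  1  2  3  0
So g(4) = 0.
Heap B is a plain Nim heap of size 2, so its Grundy value is 2.
By the Sprague-Grundy theorem, the Grundy value of a sum of independent games is the XOR of the component values.
Combined value = 0 XOR 2 = 2.

2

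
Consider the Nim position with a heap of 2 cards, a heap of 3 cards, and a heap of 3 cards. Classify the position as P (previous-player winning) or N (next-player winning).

N-position

In binary:
  10  (2)
  11  (3)
  11  (3)
  --
  10  (2)
The nim-sum is 2 ≠ 0, so this is an N-position: the player to move can win.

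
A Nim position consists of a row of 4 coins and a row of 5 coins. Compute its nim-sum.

1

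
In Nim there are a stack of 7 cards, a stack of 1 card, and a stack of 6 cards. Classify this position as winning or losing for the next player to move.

Compute the nim-sum pairwise:
7 XOR 1 = 6
6 XOR 6 = 0
The nim-sum is 0, so this is a P-position: the player to move is in a losing position under optimal play.

Losing position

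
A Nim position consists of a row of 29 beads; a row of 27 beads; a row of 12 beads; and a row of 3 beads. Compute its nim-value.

9

Write each in binary and XOR column by column:
  11101  (29)
  11011  (27)
  01100  (12)
  00011  (3)
  -----
  01001  (9)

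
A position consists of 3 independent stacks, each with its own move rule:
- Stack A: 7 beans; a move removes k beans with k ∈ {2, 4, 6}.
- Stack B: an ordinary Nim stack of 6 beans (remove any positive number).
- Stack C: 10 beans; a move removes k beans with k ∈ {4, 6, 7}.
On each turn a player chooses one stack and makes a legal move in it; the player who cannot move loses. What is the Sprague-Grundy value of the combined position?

7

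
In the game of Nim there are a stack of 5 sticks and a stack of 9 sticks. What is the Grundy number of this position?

12

In binary:
  0101  (5)
  1001  (9)
  ----
  1100  (12)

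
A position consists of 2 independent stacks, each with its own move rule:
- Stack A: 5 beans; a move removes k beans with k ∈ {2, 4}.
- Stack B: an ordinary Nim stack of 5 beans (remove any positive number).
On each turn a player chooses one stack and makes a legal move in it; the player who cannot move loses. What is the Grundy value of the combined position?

7

Build the Grundy sequence for stack A with g(k) = mex{g(k−s) : s ∈ {2, 4}, s ≤ k}:
k:     0  1  2  3  4  5
g(k):  0  0  1  1  2  2
So g(5) = 2.
Stack B is a plain Nim stack of size 5, so its Grundy value is 5.
The value of a disjunctive sum is the nim-sum of the parts.
Combined value = 2 XOR 5 = 7.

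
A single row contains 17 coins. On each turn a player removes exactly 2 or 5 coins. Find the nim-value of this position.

Grundy values for subtraction set {2, 5}:
k:     0  1  2  3  4  5  6  7  8  9 10 11 12 13 14 15 16 17
g(k):  0  0  1  1  0  2  1  0  0  1  1  0  2  1  0  0  1  1
So g(17) = 1.

1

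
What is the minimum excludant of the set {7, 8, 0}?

0 is in the set but 1 is not, so the mex is 1.

1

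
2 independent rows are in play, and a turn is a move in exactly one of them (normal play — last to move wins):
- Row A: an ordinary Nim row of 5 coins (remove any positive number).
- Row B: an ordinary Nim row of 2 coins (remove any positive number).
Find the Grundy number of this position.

7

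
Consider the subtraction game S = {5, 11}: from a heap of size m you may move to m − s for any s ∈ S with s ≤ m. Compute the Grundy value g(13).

2

Build the Grundy sequence with g(k) = mex{g(k−s) : s ∈ {5, 11}, s ≤ k}:
k:     0  1  2  3  4  5  6  7  8  9 10 11 12 13
g(k):  0  0  0  0  0  1  1  1  1  1  0  2  2  2
So g(13) = 2.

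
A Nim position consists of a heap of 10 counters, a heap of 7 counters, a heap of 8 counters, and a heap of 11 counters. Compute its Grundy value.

14

Compute the nim-sum pairwise:
10 ^ 7 = 13
13 ^ 8 = 5
5 ^ 11 = 14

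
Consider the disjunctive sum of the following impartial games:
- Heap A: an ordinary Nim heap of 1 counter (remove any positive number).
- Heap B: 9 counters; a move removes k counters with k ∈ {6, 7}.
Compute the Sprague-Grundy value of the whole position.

Heap A is a plain Nim heap of size 1, so its Grundy value is 1.
Grundy values for heap B (subtraction set {6, 7}):
k:     0  1  2  3  4  5  6  7  8  9
g(k):  0  0  0  0  0  0  1  1  1  1
So g(9) = 1.
The value of a disjunctive sum is the nim-sum of the parts.
Combined value = 1 ⊕ 1 = 0.

0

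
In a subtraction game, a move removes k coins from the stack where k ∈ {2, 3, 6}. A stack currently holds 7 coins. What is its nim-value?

1

Grundy values for subtraction set {2, 3, 6}:
k:     0  1  2  3  4  5  6  7
g(k):  0  0  1  1  2  0  3  1
So g(7) = 1.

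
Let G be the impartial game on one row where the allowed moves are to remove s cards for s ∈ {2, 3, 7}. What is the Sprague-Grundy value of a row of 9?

Build the Grundy sequence with g(k) = mex{g(k−s) : s ∈ {2, 3, 7}, s ≤ k}:
g(0) = mex{} = 0
g(1) = mex{} = 0
g(2) = mex{0} = 1
g(3) = mex{0} = 1
g(4) = mex{0,1} = 2
g(5) = mex{1} = 0
g(6) = mex{1,2} = 0
g(7) = mex{0,2} = 1
g(8) = mex{0} = 1
g(9) = mex{0,1} = 2
So g(9) = 2.

2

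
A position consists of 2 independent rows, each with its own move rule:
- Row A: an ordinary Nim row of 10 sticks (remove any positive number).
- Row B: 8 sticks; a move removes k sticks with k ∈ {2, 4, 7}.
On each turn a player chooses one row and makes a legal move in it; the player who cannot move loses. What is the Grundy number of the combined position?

11

Row A is a plain Nim row of size 10, so its Grundy value is 10.
Build the Grundy sequence for row B with g(k) = mex{g(k−s) : s ∈ {2, 4, 7}, s ≤ k}:
k:     0  1  2  3  4  5  6  7  8
g(k):  0  0  1  1  2  2  0  3  1
So g(8) = 1.
By the Sprague-Grundy theorem, the Grundy value of a sum of independent games is the XOR of the component values.
Combined value = 10 XOR 1 = 11.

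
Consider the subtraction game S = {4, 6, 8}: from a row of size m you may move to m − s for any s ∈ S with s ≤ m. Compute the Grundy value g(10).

2

Build the Grundy sequence with g(k) = mex{g(k−s) : s ∈ {4, 6, 8}, s ≤ k}:
k:     0  1  2  3  4  5  6  7  8  9 10
g(k):  0  0  0  0  1  1  1  1  2  2  2
So g(10) = 2.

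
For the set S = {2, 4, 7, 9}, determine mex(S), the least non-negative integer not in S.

0 is not in the set, so the mex is 0.

0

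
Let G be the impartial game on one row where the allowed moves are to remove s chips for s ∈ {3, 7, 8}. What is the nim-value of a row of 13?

Compute g(0), g(1), … for moves {3, 7, 8}:
k:     0  1  2  3  4  5  6  7  8  9 10 11 12 13
g(k):  0  0  0  1  1  1  0  2  2  1  3  0  0  2
So g(13) = 2.

2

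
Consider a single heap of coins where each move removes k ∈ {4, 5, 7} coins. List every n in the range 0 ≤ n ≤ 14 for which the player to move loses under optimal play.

Compute g(0), g(1), … for moves {4, 5, 7}:
k:     0  1  2  3  4  5  6  7  8  9 10 11 12 13 14
g(k):  0  0  0  0  1  1  1  1  2  2  2  0  0  0  0
The P-positions (g = 0) in 0..14 are 0, 1, 2, 3, 11, 12, 13, 14.

0, 1, 2, 3, 11, 12, 13, 14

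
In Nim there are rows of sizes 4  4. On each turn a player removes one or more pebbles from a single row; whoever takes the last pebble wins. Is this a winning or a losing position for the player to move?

Write each in binary and XOR column by column:
  100  (4)
  100  (4)
  ---
  000  (0)
The nim-sum is 0, so this is a P-position: the player to move is in a losing position under optimal play.

Losing position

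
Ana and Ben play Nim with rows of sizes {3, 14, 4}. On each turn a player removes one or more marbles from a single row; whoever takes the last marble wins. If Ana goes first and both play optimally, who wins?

Compute the nim-sum pairwise:
3 ^ 14 = 13
13 ^ 4 = 9
The nim-sum is 9 ≠ 0, so this is an N-position: the player to move can win; Ana has a winning move.

Ana wins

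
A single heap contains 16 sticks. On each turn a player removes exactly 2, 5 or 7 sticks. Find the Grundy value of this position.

1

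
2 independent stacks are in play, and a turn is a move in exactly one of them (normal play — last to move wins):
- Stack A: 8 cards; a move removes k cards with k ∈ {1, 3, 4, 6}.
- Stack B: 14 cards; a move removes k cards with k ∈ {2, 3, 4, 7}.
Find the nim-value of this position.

For stack A, compute g(0), g(1), … with moves {1, 3, 4, 6}:
k:     0  1  2  3  4  5  6  7  8
g(k):  0  1  0  1  2  3  2  0  1
So g(8) = 1.
Build the Grundy sequence for stack B with g(k) = mex{g(k−s) : s ∈ {2, 3, 4, 7}, s ≤ k}:
k:     0  1  2  3  4  5  6  7  8  9 10 11 12 13 14
g(k):  0  0  1  1  2  2  0  3  1  4  2  0  0  1  1
So g(14) = 1.
By the Sprague-Grundy theorem, the Grundy value of a sum of independent games is the XOR of the component values.
Combined value = 1 XOR 1 = 0.

0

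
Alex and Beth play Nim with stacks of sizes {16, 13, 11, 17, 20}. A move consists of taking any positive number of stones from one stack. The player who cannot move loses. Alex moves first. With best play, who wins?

Compute the nim-sum pairwise:
16 ^ 13 = 29
29 ^ 11 = 22
22 ^ 17 = 7
7 ^ 20 = 19
The nim-sum is 19 ≠ 0, so this is an N-position: the player to move can win; Alex has a winning move.

Alex wins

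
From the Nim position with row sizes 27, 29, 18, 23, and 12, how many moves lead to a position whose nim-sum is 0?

In binary:
  11011  (27)
  11101  (29)
  10010  (18)
  10111  (23)
  01100  (12)
  -----
  01111  (15)
The overall nim-sum is X = 15. A row of size p has a winning move iff p XOR X < p (reduce it to p XOR X).
  27: 27 XOR 15 = 20 < 27 — winning move (to 20).
  29: 29 XOR 15 = 18 < 29 — winning move (to 18).
  18: 18 XOR 15 = 29 ≥ 18 — no move.
  23: 23 XOR 15 = 24 ≥ 23 — no move.
  12: 12 XOR 15 = 3 < 12 — winning move (to 3).
That gives 3 winning moves.

3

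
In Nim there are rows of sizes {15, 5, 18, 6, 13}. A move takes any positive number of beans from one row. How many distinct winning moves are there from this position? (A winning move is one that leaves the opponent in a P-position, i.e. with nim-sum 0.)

Bitwise XOR of the heap sizes:
  01111  (15)
  00101  (5)
  10010  (18)
  00110  (6)
  01101  (13)
  -----
  10011  (19)
The overall nim-sum is X = 19. A row of size p has a winning move iff p XOR X < p (reduce it to p XOR X).
  15: 15 XOR 19 = 28 ≥ 15 — no move.
  5: 5 XOR 19 = 22 ≥ 5 — no move.
  18: 18 XOR 19 = 1 < 18 — winning move (to 1).
  6: 6 XOR 19 = 21 ≥ 6 — no move.
  13: 13 XOR 19 = 30 ≥ 13 — no move.
That gives 1 winning move.

1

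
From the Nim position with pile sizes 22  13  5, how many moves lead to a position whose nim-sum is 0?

Compute the nim-sum pairwise:
22 ⊕ 13 = 27
27 ⊕ 5 = 30
The overall nim-sum is X = 30. A pile of size p has a winning move iff p XOR X < p (reduce it to p XOR X).
  22: 22 XOR 30 = 8 < 22 — winning move (to 8).
  13: 13 XOR 30 = 19 ≥ 13 — no move.
  5: 5 XOR 30 = 27 ≥ 5 — no move.
That gives 1 winning move.

1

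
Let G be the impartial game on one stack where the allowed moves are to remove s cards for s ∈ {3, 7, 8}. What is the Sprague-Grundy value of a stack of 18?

2

Compute g(0), g(1), … for moves {3, 7, 8}:
k:     0  1  2  3  4  5  6  7  8  9 10 11 12 13 14 15 16 17 18
g(k):  0  0  0  1  1  1  0  2  2  1  3  0  0  2  1  1  0  0  2
So g(18) = 2.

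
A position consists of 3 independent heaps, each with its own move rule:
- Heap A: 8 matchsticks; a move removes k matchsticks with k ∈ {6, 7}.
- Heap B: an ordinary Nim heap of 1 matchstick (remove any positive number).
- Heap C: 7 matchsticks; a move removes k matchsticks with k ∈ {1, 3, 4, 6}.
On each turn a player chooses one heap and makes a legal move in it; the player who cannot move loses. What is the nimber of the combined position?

0

Build the Grundy sequence for heap A with g(k) = mex{g(k−s) : s ∈ {6, 7}, s ≤ k}:
g(0) = mex{} = 0
g(1) = mex{} = 0
g(2) = mex{} = 0
g(3) = mex{} = 0
g(4) = mex{} = 0
g(5) = mex{} = 0
g(6) = mex{0} = 1
g(7) = mex{0} = 1
g(8) = mex{0} = 1
So g(8) = 1.
Heap B is a plain Nim heap of size 1, so its Grundy value is 1.
Grundy values for heap C (subtraction set {1, 3, 4, 6}):
g(0) = mex{} = 0
g(1) = mex{0} = 1
g(2) = mex{1} = 0
g(3) = mex{0} = 1
g(4) = mex{0,1} = 2
g(5) = mex{0,1,2} = 3
g(6) = mex{0,1,3} = 2
g(7) = mex{1,2} = 0
So g(7) = 0.
The value of a disjunctive sum is the nim-sum of the parts.
Combined value = 1 XOR 1 XOR 0 = 0.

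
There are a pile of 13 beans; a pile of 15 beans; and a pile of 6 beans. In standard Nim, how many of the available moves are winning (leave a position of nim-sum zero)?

Write each in binary and XOR column by column:
  1101  (13)
  1111  (15)
  0110  (6)
  ----
  0100  (4)
The overall nim-sum is X = 4. A pile of size p has a winning move iff p XOR X < p (reduce it to p XOR X).
  13: 13 XOR 4 = 9 < 13 — winning move (to 9).
  15: 15 XOR 4 = 11 < 15 — winning move (to 11).
  6: 6 XOR 4 = 2 < 6 — winning move (to 2).
That gives 3 winning moves.

3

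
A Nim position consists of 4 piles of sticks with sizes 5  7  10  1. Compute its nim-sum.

Nim-sum: 5 XOR 7 XOR 10 XOR 1 = 9.

9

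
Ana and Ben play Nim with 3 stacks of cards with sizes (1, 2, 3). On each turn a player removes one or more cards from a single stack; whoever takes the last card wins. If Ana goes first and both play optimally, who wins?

Ben wins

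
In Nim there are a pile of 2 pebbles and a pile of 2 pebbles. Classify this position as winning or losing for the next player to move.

Losing position

In binary:
  10  (2)
  10  (2)
  --
  00  (0)
The nim-sum is 0, so this is a P-position: the player to move is in a losing position under optimal play.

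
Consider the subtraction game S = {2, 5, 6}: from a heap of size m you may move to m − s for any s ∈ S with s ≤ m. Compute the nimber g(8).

0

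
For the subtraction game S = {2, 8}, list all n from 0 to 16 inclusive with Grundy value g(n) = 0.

0, 1, 4, 5, 10, 11, 14, 15

Build the Grundy sequence with g(k) = mex{g(k−s) : s ∈ {2, 8}, s ≤ k}:
k:     0  1  2  3  4  5  6  7  8  9 10 11 12 13 14 15 16
g(k):  0  0  1  1  0  0  1  1  2  2  0  0  1  1  0  0  1
The P-positions (g = 0) in 0..16 are 0, 1, 4, 5, 10, 11, 14, 15.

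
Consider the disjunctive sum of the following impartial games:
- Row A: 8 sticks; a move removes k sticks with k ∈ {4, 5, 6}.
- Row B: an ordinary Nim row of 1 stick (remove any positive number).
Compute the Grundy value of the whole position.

Build the Grundy sequence for row A with g(k) = mex{g(k−s) : s ∈ {4, 5, 6}, s ≤ k}:
g(0) = mex{} = 0
g(1) = mex{} = 0
g(2) = mex{} = 0
g(3) = mex{} = 0
g(4) = mex{0} = 1
g(5) = mex{0} = 1
g(6) = mex{0} = 1
g(7) = mex{0} = 1
g(8) = mex{0,1} = 2
So g(8) = 2.
Row B is a plain Nim row of size 1, so its Grundy value is 1.
By the Sprague-Grundy theorem, the Grundy value of a sum of independent games is the XOR of the component values.
Combined value = 2 XOR 1 = 3.

3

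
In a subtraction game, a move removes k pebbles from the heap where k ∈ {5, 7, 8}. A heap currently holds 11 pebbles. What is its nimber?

2

Compute g(0), g(1), … for moves {5, 7, 8}:
k:     0  1  2  3  4  5  6  7  8  9 10 11
g(k):  0  0  0  0  0  1  1  1  1  1  2  2
So g(11) = 2.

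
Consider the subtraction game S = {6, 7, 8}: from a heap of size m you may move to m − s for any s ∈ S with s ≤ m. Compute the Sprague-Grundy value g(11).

1

Compute g(0), g(1), … for moves {6, 7, 8}:
k:     0  1  2  3  4  5  6  7  8  9 10 11
g(k):  0  0  0  0  0  0  1  1  1  1  1  1
So g(11) = 1.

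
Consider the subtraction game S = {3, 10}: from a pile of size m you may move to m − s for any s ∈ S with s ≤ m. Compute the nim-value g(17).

1

Grundy values for subtraction set {3, 10}:
k:     0  1  2  3  4  5  6  7  8  9 10 11 12 13 14 15 16 17
g(k):  0  0  0  1  1  1  0  0  0  1  1  1  2  0  0  0  1  1
So g(17) = 1.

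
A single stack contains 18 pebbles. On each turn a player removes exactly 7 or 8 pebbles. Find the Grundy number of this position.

0

Compute g(0), g(1), … for moves {7, 8}:
k:     0  1  2  3  4  5  6  7  8  9 10 11 12 13 14 15 16 17 18
g(k):  0  0  0  0  0  0  0  1  1  1  1  1  1  1  2  0  0  0  0
So g(18) = 0.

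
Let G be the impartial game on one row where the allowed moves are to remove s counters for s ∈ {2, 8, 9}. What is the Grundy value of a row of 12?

2

Build the Grundy sequence with g(k) = mex{g(k−s) : s ∈ {2, 8, 9}, s ≤ k}:
k:     0  1  2  3  4  5  6  7  8  9 10 11 12
g(k):  0  0  1  1  0  0  1  1  2  2  3  0  2
So g(12) = 2.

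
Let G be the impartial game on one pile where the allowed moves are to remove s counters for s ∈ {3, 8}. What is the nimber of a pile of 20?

Compute g(0), g(1), … for moves {3, 8}:
k:     0  1  2  3  4  5  6  7  8  9 10 11 12 13 14 15 16 17 18 19 20
g(k):  0  0  0  1  1  1  0  0  2  1  1  0  0  0  1  1  1  0  0  2  1
So g(20) = 1.

1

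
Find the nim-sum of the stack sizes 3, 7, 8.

12

Compute the nim-sum pairwise:
3 ⊕ 7 = 4
4 ⊕ 8 = 12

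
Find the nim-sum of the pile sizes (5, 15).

Nim-sum: 5 XOR 15 = 10.

10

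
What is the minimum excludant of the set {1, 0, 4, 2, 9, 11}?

3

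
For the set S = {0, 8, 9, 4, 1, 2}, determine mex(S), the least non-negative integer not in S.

The values 0, 1, 2 are all present; 3 is the first non-negative integer missing from the set.

3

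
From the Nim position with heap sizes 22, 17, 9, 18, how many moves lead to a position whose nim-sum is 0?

Compute the nim-sum pairwise:
22 ⊕ 17 = 7
7 ⊕ 9 = 14
14 ⊕ 18 = 28
The overall nim-sum is X = 28. A heap of size p has a winning move iff p XOR X < p (reduce it to p XOR X).
  22: 22 XOR 28 = 10 < 22 — winning move (to 10).
  17: 17 XOR 28 = 13 < 17 — winning move (to 13).
  9: 9 XOR 28 = 21 ≥ 9 — no move.
  18: 18 XOR 28 = 14 < 18 — winning move (to 14).
That gives 3 winning moves.

3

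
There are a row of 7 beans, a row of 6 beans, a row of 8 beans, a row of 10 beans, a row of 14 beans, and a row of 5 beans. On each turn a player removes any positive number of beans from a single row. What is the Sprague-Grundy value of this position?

8

Nim-sum: 7 ^ 6 ^ 8 ^ 10 ^ 14 ^ 5 = 8.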